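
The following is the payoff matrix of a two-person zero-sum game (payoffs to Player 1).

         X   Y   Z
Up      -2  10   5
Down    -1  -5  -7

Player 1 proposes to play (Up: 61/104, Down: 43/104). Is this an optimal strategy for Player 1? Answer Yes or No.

Against X this mix gives (61/104)·(-2) + (43/104)·(-1) = -165/104.
Against Y this mix gives (61/104)·10 + (43/104)·(-5) = 395/104.
Against Z this mix gives (61/104)·5 + (43/104)·(-7) = 1/26.
Player 2 will play X, holding Player 1 to -165/104. Shifting weight toward the row that does better against X would raise this floor (the equalizing mix achieves -19/13 against both X and Z), so the proposed strategy is not optimal.

No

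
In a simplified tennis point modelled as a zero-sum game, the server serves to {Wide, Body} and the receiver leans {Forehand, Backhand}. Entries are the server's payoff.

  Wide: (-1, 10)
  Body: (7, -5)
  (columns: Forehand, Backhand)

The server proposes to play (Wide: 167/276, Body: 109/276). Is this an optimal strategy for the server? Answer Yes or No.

Against Forehand this mix gives (167/276)·(-1) + (109/276)·7 = 149/69.
Against Backhand this mix gives (167/276)·10 + (109/276)·(-5) = 375/92.
The receiver will play Forehand, holding the server to 149/69. Shifting weight toward the row that does better against Forehand would raise this floor (the equalizing mix achieves 65/23 against both Forehand and Backhand), so the proposed strategy is not optimal.

No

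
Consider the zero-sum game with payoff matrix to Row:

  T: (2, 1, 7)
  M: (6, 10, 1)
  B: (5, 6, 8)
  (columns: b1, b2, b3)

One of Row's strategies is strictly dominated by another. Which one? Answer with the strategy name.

B gives a strictly higher payoff than T against every column: 5 > 2, 6 > 1, 8 > 7.
So T is strictly dominated and Row never plays it.

T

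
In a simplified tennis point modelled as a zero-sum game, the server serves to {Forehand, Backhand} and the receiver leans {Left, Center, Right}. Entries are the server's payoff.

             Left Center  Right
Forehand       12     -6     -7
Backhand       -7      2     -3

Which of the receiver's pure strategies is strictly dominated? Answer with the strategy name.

Center

Right holds the server's payoff strictly below Center in every row: -7 < -6, -3 < 2.
So Center is strictly dominated for the receiver.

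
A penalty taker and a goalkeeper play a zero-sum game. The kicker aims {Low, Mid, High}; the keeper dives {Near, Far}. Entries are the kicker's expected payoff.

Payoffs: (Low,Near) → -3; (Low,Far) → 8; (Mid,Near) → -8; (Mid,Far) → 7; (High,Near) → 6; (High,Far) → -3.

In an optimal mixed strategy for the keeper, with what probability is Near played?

Row minima: Low → -3, Mid → -8, High → -3; maximin = -3.
Column maxima: Near → 6, Far → 8; minimax = 6.
-3 ≠ 6, so there is no saddle point; optimal play is mixed.
Mid is strictly dominated by Low, so the kicker never plays it.
On the remaining 2×2 (Low, High vs Near, Far):
Let the kicker play Low with probability p. Expected payoff against Near: (-3)p + 6(1−p) = −9p + 6; against Far: 8p + (-3)(1−p) = 11p − 3.
Setting these equal: −9p + 6 = 11p − 3 ⇒ −20p = -9 ⇒ p = 9/20, and the value is (-9)·(9/20) + 6 = 39/20.
For the keeper: with q = P(Near), equating Low's and High's payoffs gives −11q + 8 = 9q − 3 ⇒ q = 11/20.

11/20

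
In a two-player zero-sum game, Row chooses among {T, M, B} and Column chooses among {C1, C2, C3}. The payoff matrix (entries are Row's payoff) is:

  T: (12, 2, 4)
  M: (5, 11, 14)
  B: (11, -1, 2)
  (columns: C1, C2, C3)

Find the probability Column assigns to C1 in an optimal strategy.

9/16

Row minima: T → 2, M → 5, B → -1; maximin = 5.
Column maxima: C1 → 12, C2 → 11, C3 → 14; minimax = 11.
5 ≠ 11, so there is no saddle point; optimal play is mixed.
B is strictly dominated by T, so Row never plays it.
C3 is strictly dominated by C2 (it gives Row strictly more in every row), so Column never plays it.
On the remaining 2×2 (T, M vs C1, C2):
Let Row play T with probability p. Expected payoff against C1: 12p + 5(1−p) = 7p + 5; against C2: 2p + 11(1−p) = −9p + 11.
Setting these equal: 7p + 5 = −9p + 11 ⇒ 16p = 6 ⇒ p = 3/8, and the value is (7)·(3/8) + 5 = 61/8.
For Column: with q = P(C1), equating T's and M's payoffs gives 10q + 2 = −6q + 11 ⇒ q = 9/16.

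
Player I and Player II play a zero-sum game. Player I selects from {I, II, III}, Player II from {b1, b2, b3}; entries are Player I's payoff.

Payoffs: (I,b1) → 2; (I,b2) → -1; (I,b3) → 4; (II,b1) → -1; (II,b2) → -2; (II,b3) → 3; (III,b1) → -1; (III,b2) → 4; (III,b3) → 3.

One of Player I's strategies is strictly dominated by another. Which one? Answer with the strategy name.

II

I gives a strictly higher payoff than II against every column: 2 > -1, -1 > -2, 4 > 3.
So II is strictly dominated and Player I never plays it.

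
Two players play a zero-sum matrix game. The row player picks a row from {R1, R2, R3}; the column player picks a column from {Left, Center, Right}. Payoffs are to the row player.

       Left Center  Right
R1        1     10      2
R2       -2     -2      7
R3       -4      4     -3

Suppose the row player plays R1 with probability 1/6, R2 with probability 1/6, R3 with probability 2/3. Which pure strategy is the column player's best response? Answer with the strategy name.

If the column player plays Left, the row player's expected payoff is (1/6)·1 + (1/6)·(-2) + (2/3)·(-4) = -17/6.
If the column player plays Center, the row player's expected payoff is (1/6)·10 + (1/6)·(-2) + (2/3)·4 = 4.
If the column player plays Right, the row player's expected payoff is (1/6)·2 + (1/6)·7 + (2/3)·(-3) = -1/2.
The column player minimizes the row player's payoff; the smallest is -17/6, so the best response is Left.

Left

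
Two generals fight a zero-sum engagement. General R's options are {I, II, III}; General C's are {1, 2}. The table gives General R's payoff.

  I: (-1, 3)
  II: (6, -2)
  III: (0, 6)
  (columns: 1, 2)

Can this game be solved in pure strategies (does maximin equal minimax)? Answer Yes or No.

No

Row minima: I → -1, II → -2, III → 0; maximin = 0.
Column maxima: 1 → 6, 2 → 6; minimax = 6.
0 ≠ 6, so no pure-strategy equilibrium exists.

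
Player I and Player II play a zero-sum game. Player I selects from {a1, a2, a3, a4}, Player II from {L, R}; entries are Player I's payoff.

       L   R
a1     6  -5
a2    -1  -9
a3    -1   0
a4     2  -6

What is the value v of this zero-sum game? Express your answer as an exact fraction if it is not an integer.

-5/12

Row minima: a1 → -5, a2 → -9, a3 → -1, a4 → -6; maximin = -1.
Column maxima: L → 6, R → 0; minimax = 0.
-1 ≠ 0, so there is no saddle point; optimal play is mixed.
a2 is strictly dominated by a1, so Player I never plays it.
a4 is strictly dominated by a1, so Player I never plays it.
On the remaining 2×2 (a1, a3 vs L, R):
Let Player I play a1 with probability p. Expected payoff against L: 6p + (-1)(1−p) = 7p − 1; against R: (-5)p + 0(1−p) = −5p.
Setting these equal: 7p − 1 = −5p ⇒ 12p = 1 ⇒ p = 1/12, and the value is (7)·(1/12) − 1 = -5/12.
For Player II: with q = P(L), equating a1's and a3's payoffs gives 11q − 5 = −q ⇒ q = 5/12.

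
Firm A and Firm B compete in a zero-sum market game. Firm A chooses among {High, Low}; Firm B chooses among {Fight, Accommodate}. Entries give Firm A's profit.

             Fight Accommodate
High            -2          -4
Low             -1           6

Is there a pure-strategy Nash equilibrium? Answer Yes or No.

Row minima: High → -4, Low → -1; maximin = -1.
Column maxima: Fight → -1, Accommodate → 6; minimax = -1.
maximin = minimax = -1, so a saddle point exists.

Yes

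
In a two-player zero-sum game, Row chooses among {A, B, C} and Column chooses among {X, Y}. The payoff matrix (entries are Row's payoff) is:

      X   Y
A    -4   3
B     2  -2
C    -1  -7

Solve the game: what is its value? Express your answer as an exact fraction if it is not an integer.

Row minima: A → -4, B → -2, C → -7; maximin = -2.
Column maxima: X → 2, Y → 3; minimax = 2.
-2 ≠ 2, so there is no saddle point; optimal play is mixed.
C is strictly dominated by B, so Row never plays it.
On the remaining 2×2 (A, B vs X, Y):
Let Row play A with probability p. Expected payoff against X: (-4)p + 2(1−p) = −6p + 2; against Y: 3p + (-2)(1−p) = 5p − 2.
Setting these equal: −6p + 2 = 5p − 2 ⇒ −11p = -4 ⇒ p = 4/11, and the value is (-6)·(4/11) + 2 = -2/11.
For Column: with q = P(X), equating A's and B's payoffs gives −7q + 3 = 4q − 2 ⇒ q = 5/11.

-2/11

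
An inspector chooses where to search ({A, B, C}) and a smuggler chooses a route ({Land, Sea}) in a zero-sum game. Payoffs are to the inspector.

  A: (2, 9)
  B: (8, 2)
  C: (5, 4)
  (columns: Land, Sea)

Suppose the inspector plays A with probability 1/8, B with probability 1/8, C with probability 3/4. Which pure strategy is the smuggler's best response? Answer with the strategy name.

If the smuggler plays Land, the inspector's expected payoff is (1/8)·2 + (1/8)·8 + (3/4)·5 = 5.
If the smuggler plays Sea, the inspector's expected payoff is (1/8)·9 + (1/8)·2 + (3/4)·4 = 35/8.
The smuggler minimizes the inspector's payoff; the smallest is 35/8, so the best response is Sea.

Sea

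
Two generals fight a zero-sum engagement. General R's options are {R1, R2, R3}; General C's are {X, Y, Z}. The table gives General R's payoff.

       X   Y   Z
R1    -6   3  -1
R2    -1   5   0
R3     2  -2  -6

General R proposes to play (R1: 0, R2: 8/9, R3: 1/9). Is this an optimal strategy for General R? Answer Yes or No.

Against X this mix gives (8/9)·(-1) + (1/9)·2 = -2/3.
Against Y this mix gives (8/9)·5 + (1/9)·(-2) = 38/9.
Against Z this mix gives (8/9)·0 + (1/9)·(-6) = -2/3.
All of General C's active replies (X, Z) yield -2/3, and no column does worse for General R. The mix makes General C indifferent and guarantees -2/3, so it is optimal.

Yes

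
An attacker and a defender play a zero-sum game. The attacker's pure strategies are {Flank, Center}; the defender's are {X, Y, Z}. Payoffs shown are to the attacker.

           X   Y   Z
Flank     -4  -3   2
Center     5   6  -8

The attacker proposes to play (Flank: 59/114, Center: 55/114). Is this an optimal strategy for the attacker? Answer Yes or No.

Against X this mix gives (59/114)·(-4) + (55/114)·5 = 13/38.
Against Y this mix gives (59/114)·(-3) + (55/114)·6 = 51/38.
Against Z this mix gives (59/114)·2 + (55/114)·(-8) = -161/57.
The defender will play Z, holding the attacker to -161/57. Shifting weight toward the row that does better against Z would raise this floor (the equalizing mix achieves -22/19 against both Z and X), so the proposed strategy is not optimal.

No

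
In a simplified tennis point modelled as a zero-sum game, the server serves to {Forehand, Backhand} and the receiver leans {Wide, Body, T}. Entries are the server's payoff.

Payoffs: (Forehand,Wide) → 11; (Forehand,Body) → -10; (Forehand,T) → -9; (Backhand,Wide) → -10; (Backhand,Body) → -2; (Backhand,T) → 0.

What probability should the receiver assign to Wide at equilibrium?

8/29

Row minima: Forehand → -10, Backhand → -10; maximin = -10.
Column maxima: Wide → 11, Body → -2, T → 0; minimax = -2.
-10 ≠ -2, so there is no saddle point; optimal play is mixed.
T is strictly dominated by Body (it gives the server strictly more in every row), so the receiver never plays it.
On the remaining 2×2 (Forehand, Backhand vs Wide, Body):
Let the server play Forehand with probability p. Expected payoff against Wide: 11p + (-10)(1−p) = 21p − 10; against Body: (-10)p + (-2)(1−p) = −8p − 2.
Setting these equal: 21p − 10 = −8p − 2 ⇒ 29p = 8 ⇒ p = 8/29, and the value is (21)·(8/29) − 10 = -122/29.
For the receiver: with q = P(Wide), equating Forehand's and Backhand's payoffs gives 21q − 10 = −8q − 2 ⇒ q = 8/29.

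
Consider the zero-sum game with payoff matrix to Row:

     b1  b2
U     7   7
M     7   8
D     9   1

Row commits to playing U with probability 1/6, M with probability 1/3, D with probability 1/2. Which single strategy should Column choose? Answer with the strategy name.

If Column plays b1, Row's expected payoff is (1/6)·7 + (1/3)·7 + (1/2)·9 = 8.
If Column plays b2, Row's expected payoff is (1/6)·7 + (1/3)·8 + (1/2)·1 = 13/3.
Column minimizes Row's payoff; the smallest is 13/3, so the best response is b2.

b2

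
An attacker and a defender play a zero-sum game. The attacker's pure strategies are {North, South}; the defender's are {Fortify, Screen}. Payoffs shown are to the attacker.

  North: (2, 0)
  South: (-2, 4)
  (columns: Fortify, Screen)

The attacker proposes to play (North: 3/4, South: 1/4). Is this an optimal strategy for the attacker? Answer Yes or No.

Against Fortify this mix gives (3/4)·2 + (1/4)·(-2) = 1.
Against Screen this mix gives (3/4)·0 + (1/4)·4 = 1.
All of the defender's active replies (Fortify, Screen) yield 1, and no column does worse for the attacker. The mix makes the defender indifferent and guarantees 1, so it is optimal.

Yes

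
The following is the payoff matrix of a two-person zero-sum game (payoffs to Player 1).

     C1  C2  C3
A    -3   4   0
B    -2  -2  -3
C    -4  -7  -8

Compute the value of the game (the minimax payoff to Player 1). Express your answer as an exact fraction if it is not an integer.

-9/4

Row minima: A → -3, B → -3, C → -8; maximin = -3.
Column maxima: C1 → -2, C2 → 4, C3 → 0; minimax = -2.
-3 ≠ -2, so there is no saddle point; optimal play is mixed.
C is strictly dominated by A, so Player 1 never plays it.
C2 is strictly dominated by C3 (it gives Player 1 strictly more in every row), so Player 2 never plays it.
On the remaining 2×2 (A, B vs C1, C3):
Let Player 1 play A with probability p. Expected payoff against C1: (-3)p + (-2)(1−p) = −p − 2; against C3: 0p + (-3)(1−p) = 3p − 3.
Setting these equal: −p − 2 = 3p − 3 ⇒ −4p = -1 ⇒ p = 1/4, and the value is (-1)·(1/4) − 2 = -9/4.
For Player 2: with q = P(C1), equating A's and B's payoffs gives −3q = q − 3 ⇒ q = 3/4.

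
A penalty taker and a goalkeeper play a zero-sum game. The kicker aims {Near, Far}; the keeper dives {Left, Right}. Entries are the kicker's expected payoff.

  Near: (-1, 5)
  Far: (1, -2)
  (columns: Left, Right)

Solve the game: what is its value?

1/3

Row minima: Near → -1, Far → -2; maximin = -1.
Column maxima: Left → 1, Right → 5; minimax = 1.
-1 ≠ 1, so there is no saddle point; optimal play is mixed.
Let the kicker play Near with probability p. Expected payoff against Left: (-1)p + 1(1−p) = −2p + 1; against Right: 5p + (-2)(1−p) = 7p − 2.
Setting these equal: −2p + 1 = 7p − 2 ⇒ −9p = -3 ⇒ p = 1/3, and the value is (-2)·(1/3) + 1 = 1/3.
For the keeper: with q = P(Left), equating Near's and Far's payoffs gives −6q + 5 = 3q − 2 ⇒ q = 7/9.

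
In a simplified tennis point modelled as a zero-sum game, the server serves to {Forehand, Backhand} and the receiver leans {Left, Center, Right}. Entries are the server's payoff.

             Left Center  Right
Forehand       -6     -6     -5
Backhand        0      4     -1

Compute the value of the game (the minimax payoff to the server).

-1

Row minima: Forehand → -6, Backhand → -1; maximin = -1.
Column maxima: Left → 0, Center → 4, Right → -1; minimax = -1.
Since maximin = minimax = -1, there is a saddle point and the value is -1.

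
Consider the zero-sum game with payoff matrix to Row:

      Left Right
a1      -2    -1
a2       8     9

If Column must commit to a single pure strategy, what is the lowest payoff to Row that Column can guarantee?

Column maxima: Left → 8, Right → 9.
The smallest of these is 8.

8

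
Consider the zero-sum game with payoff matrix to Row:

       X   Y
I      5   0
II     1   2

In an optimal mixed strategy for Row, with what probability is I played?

1/6

Row minima: I → 0, II → 1; maximin = 1.
Column maxima: X → 5, Y → 2; minimax = 2.
1 ≠ 2, so there is no saddle point; optimal play is mixed.
Let Row play I with probability p. Expected payoff against X: 5p + 1(1−p) = 4p + 1; against Y: 0p + 2(1−p) = −2p + 2.
Setting these equal: 4p + 1 = −2p + 2 ⇒ 6p = 1 ⇒ p = 1/6, and the value is (4)·(1/6) + 1 = 5/3.
For Column: with q = P(X), equating I's and II's payoffs gives 5q = −q + 2 ⇒ q = 1/3.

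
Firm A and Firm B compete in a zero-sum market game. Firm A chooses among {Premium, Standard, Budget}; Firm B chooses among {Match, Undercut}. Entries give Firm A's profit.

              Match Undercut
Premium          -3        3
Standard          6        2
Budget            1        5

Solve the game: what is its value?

Row minima: Premium → -3, Standard → 2, Budget → 1; maximin = 2.
Column maxima: Match → 6, Undercut → 5; minimax = 5.
2 ≠ 5, so there is no saddle point; optimal play is mixed.
Premium is strictly dominated by Budget, so Firm A never plays it.
On the remaining 2×2 (Standard, Budget vs Match, Undercut):
Let Firm A play Standard with probability p. Expected payoff against Match: 6p + 1(1−p) = 5p + 1; against Undercut: 2p + 5(1−p) = −3p + 5.
Setting these equal: 5p + 1 = −3p + 5 ⇒ 8p = 4 ⇒ p = 1/2, and the value is (5)·(1/2) + 1 = 7/2.
For Firm B: with q = P(Match), equating Standard's and Budget's payoffs gives 4q + 2 = −4q + 5 ⇒ q = 3/8.

7/2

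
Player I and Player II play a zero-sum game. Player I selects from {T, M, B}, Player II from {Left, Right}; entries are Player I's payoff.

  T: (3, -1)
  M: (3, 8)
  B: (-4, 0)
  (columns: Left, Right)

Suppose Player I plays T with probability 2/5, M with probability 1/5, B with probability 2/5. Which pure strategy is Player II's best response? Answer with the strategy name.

Left

If Player II plays Left, Player I's expected payoff is (2/5)·3 + (1/5)·3 + (2/5)·(-4) = 1/5.
If Player II plays Right, Player I's expected payoff is (2/5)·(-1) + (1/5)·8 + (2/5)·0 = 6/5.
Player II minimizes Player I's payoff; the smallest is 1/5, so the best response is Left.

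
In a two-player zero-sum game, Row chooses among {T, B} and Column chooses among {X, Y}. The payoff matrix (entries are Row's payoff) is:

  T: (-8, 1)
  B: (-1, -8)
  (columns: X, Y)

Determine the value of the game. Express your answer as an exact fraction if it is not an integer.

-65/16

Row minima: T → -8, B → -8; maximin = -8.
Column maxima: X → -1, Y → 1; minimax = -1.
-8 ≠ -1, so there is no saddle point; optimal play is mixed.
Let Row play T with probability p. Expected payoff against X: (-8)p + (-1)(1−p) = −7p − 1; against Y: 1p + (-8)(1−p) = 9p − 8.
Setting these equal: −7p − 1 = 9p − 8 ⇒ −16p = -7 ⇒ p = 7/16, and the value is (-7)·(7/16) − 1 = -65/16.
For Column: with q = P(X), equating T's and B's payoffs gives −9q + 1 = 7q − 8 ⇒ q = 9/16.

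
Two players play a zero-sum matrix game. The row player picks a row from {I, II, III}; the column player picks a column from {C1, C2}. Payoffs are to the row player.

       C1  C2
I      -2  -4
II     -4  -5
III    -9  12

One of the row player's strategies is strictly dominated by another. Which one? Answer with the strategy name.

II

I gives a strictly higher payoff than II against every column: -2 > -4, -4 > -5.
So II is strictly dominated and the row player never plays it.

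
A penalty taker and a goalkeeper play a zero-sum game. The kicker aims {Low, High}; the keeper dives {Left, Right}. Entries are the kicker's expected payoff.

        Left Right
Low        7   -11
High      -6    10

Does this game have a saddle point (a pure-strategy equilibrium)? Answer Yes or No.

No

Row minima: Low → -11, High → -6; maximin = -6.
Column maxima: Left → 7, Right → 10; minimax = 7.
-6 ≠ 7, so no pure-strategy equilibrium exists.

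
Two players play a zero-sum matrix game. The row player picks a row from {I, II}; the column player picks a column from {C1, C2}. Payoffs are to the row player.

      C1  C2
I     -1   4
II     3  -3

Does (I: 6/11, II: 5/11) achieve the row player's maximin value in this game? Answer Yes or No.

Against C1 this mix gives (6/11)·(-1) + (5/11)·3 = 9/11.
Against C2 this mix gives (6/11)·4 + (5/11)·(-3) = 9/11.
All of the column player's active replies (C1, C2) yield 9/11, and no column does worse for the row player. The mix makes the column player indifferent and guarantees 9/11, so it is optimal.

Yes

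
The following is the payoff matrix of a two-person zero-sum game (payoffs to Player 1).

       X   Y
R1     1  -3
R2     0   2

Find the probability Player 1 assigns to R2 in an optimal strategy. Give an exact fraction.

Row minima: R1 → -3, R2 → 0; maximin = 0.
Column maxima: X → 1, Y → 2; minimax = 1.
0 ≠ 1, so there is no saddle point; optimal play is mixed.
Let Player 1 play R1 with probability p. Expected payoff against X: 1p + 0(1−p) = p; against Y: (-3)p + 2(1−p) = −5p + 2.
Setting these equal: p = −5p + 2 ⇒ 6p = 2 ⇒ p = 1/3, and the value is (1)·(1/3) = 1/3.
For Player 2: with q = P(X), equating R1's and R2's payoffs gives 4q − 3 = −2q + 2 ⇒ q = 5/6.

2/3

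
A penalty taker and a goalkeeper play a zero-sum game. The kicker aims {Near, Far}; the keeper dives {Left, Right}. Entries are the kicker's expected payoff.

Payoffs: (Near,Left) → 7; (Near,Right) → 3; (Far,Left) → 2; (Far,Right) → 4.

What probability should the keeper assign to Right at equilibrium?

5/6

Row minima: Near → 3, Far → 2; maximin = 3.
Column maxima: Left → 7, Right → 4; minimax = 4.
3 ≠ 4, so there is no saddle point; optimal play is mixed.
Let the kicker play Near with probability p. Expected payoff against Left: 7p + 2(1−p) = 5p + 2; against Right: 3p + 4(1−p) = −p + 4.
Setting these equal: 5p + 2 = −p + 4 ⇒ 6p = 2 ⇒ p = 1/3, and the value is (5)·(1/3) + 2 = 11/3.
For the keeper: with q = P(Left), equating Near's and Far's payoffs gives 4q + 3 = −2q + 4 ⇒ q = 1/6.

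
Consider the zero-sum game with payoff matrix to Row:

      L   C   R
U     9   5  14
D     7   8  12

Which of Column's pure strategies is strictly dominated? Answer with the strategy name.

L holds Row's payoff strictly below R in every row: 9 < 14, 7 < 12.
So R is strictly dominated for Column.

R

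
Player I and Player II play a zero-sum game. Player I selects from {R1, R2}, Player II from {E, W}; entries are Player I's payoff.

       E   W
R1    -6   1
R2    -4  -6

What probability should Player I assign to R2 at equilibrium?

Row minima: R1 → -6, R2 → -6; maximin = -6.
Column maxima: E → -4, W → 1; minimax = -4.
-6 ≠ -4, so there is no saddle point; optimal play is mixed.
Let Player I play R1 with probability p. Expected payoff against E: (-6)p + (-4)(1−p) = −2p − 4; against W: 1p + (-6)(1−p) = 7p − 6.
Setting these equal: −2p − 4 = 7p − 6 ⇒ −9p = -2 ⇒ p = 2/9, and the value is (-2)·(2/9) − 4 = -40/9.
For Player II: with q = P(E), equating R1's and R2's payoffs gives −7q + 1 = 2q − 6 ⇒ q = 7/9.

7/9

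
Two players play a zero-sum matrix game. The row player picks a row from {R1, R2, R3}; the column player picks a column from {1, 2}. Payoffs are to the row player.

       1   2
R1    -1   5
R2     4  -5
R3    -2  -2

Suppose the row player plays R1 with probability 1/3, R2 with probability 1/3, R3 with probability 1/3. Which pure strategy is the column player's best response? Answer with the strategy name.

2

If the column player plays 1, the row player's expected payoff is (1/3)·(-1) + (1/3)·4 + (1/3)·(-2) = 1/3.
If the column player plays 2, the row player's expected payoff is (1/3)·5 + (1/3)·(-5) + (1/3)·(-2) = -2/3.
The column player minimizes the row player's payoff; the smallest is -2/3, so the best response is 2.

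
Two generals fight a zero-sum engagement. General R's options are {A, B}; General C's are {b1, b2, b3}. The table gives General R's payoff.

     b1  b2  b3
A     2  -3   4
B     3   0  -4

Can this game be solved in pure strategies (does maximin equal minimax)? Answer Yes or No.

No

Row minima: A → -3, B → -4; maximin = -3.
Column maxima: b1 → 3, b2 → 0, b3 → 4; minimax = 0.
-3 ≠ 0, so no pure-strategy equilibrium exists.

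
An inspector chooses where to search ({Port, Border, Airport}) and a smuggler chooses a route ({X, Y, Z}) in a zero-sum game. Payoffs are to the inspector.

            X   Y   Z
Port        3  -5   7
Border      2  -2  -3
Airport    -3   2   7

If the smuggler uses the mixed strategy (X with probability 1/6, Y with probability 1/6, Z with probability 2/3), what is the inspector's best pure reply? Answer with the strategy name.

Expected payoff of Port: (1/6)·3 + (1/6)·(-5) + (2/3)·7 = 13/3.
Expected payoff of Border: (1/6)·2 + (1/6)·(-2) + (2/3)·(-3) = -2.
Expected payoff of Airport: (1/6)·(-3) + (1/6)·2 + (2/3)·7 = 9/2.
The largest is 9/2, so the inspector's best response is Airport.

Airport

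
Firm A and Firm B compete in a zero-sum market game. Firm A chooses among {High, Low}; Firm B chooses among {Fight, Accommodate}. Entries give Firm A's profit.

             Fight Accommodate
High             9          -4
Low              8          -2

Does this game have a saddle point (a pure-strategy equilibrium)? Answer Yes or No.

Yes

Row minima: High → -4, Low → -2; maximin = -2.
Column maxima: Fight → 9, Accommodate → -2; minimax = -2.
maximin = minimax = -2, so a saddle point exists.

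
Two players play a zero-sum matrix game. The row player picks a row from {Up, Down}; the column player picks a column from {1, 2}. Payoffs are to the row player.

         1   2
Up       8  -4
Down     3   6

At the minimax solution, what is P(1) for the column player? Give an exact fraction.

Row minima: Up → -4, Down → 3; maximin = 3.
Column maxima: 1 → 8, 2 → 6; minimax = 6.
3 ≠ 6, so there is no saddle point; optimal play is mixed.
Let the row player play Up with probability p. Expected payoff against 1: 8p + 3(1−p) = 5p + 3; against 2: (-4)p + 6(1−p) = −10p + 6.
Setting these equal: 5p + 3 = −10p + 6 ⇒ 15p = 3 ⇒ p = 1/5, and the value is (5)·(1/5) + 3 = 4.
For the column player: with q = P(1), equating Up's and Down's payoffs gives 12q − 4 = −3q + 6 ⇒ q = 2/3.

2/3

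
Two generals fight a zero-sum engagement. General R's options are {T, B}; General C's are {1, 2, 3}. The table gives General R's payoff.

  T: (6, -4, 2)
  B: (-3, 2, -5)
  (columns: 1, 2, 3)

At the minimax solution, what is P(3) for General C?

Row minima: T → -4, B → -5; maximin = -4.
Column maxima: 1 → 6, 2 → 2, 3 → 2; minimax = 2.
-4 ≠ 2, so there is no saddle point; optimal play is mixed.
1 is strictly dominated by 3 (it gives General R strictly more in every row), so General C never plays it.
On the remaining 2×2 (T, B vs 2, 3):
Let General R play T with probability p. Expected payoff against 2: (-4)p + 2(1−p) = −6p + 2; against 3: 2p + (-5)(1−p) = 7p − 5.
Setting these equal: −6p + 2 = 7p − 5 ⇒ −13p = -7 ⇒ p = 7/13, and the value is (-6)·(7/13) + 2 = -16/13.
For General C: with q = P(2), equating T's and B's payoffs gives −6q + 2 = 7q − 5 ⇒ q = 7/13.

6/13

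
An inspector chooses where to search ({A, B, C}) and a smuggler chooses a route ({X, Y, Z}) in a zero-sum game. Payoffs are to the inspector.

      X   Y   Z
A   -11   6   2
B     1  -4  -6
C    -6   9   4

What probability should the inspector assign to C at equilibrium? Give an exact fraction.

7/17

Row minima: A → -11, B → -6, C → -6; maximin = -6.
Column maxima: X → 1, Y → 9, Z → 4; minimax = 1.
-6 ≠ 1, so there is no saddle point; optimal play is mixed.
A is strictly dominated by C, so the inspector never plays it.
Y is strictly dominated by Z (it gives the inspector strictly more in every row), so the smuggler never plays it.
On the remaining 2×2 (B, C vs X, Z):
Let the inspector play B with probability p. Expected payoff against X: 1p + (-6)(1−p) = 7p − 6; against Z: (-6)p + 4(1−p) = −10p + 4.
Setting these equal: 7p − 6 = −10p + 4 ⇒ 17p = 10 ⇒ p = 10/17, and the value is (7)·(10/17) − 6 = -32/17.
For the smuggler: with q = P(X), equating B's and C's payoffs gives 7q − 6 = −10q + 4 ⇒ q = 10/17.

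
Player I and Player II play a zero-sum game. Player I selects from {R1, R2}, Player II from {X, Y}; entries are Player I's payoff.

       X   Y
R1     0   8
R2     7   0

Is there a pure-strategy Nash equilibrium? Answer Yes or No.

No

Row minima: R1 → 0, R2 → 0; maximin = 0.
Column maxima: X → 7, Y → 8; minimax = 7.
0 ≠ 7, so no pure-strategy equilibrium exists.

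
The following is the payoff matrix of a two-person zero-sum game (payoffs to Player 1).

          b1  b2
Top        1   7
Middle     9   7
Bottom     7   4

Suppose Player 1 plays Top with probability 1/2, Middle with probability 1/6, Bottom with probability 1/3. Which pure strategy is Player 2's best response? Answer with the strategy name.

If Player 2 plays b1, Player 1's expected payoff is (1/2)·1 + (1/6)·9 + (1/3)·7 = 13/3.
If Player 2 plays b2, Player 1's expected payoff is (1/2)·7 + (1/6)·7 + (1/3)·4 = 6.
Player 2 minimizes Player 1's payoff; the smallest is 13/3, so the best response is b1.

b1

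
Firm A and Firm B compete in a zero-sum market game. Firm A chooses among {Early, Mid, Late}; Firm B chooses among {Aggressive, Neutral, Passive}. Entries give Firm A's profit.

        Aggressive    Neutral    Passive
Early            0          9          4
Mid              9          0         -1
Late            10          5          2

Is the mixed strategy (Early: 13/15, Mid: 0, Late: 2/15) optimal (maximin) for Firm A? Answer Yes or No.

No

Against Aggressive this mix gives (13/15)·0 + (2/15)·10 = 4/3.
Against Neutral this mix gives (13/15)·9 + (2/15)·5 = 127/15.
Against Passive this mix gives (13/15)·4 + (2/15)·2 = 56/15.
Firm B will play Aggressive, holding Firm A to 4/3. Shifting weight toward the row that does better against Aggressive would raise this floor (the equalizing mix achieves 10/3 against both Aggressive and Passive), so the proposed strategy is not optimal.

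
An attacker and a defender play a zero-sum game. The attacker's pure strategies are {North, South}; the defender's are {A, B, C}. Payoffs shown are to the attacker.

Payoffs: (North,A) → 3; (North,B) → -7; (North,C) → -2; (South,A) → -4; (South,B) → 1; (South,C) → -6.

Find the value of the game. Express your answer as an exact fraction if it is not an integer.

-11/3

Row minima: North → -7, South → -6; maximin = -6.
Column maxima: A → 3, B → 1, C → -2; minimax = -2.
-6 ≠ -2, so there is no saddle point; optimal play is mixed.
A is strictly dominated by C (it gives the attacker strictly more in every row), so the defender never plays it.
On the remaining 2×2 (North, South vs B, C):
Let the attacker play North with probability p. Expected payoff against B: (-7)p + 1(1−p) = −8p + 1; against C: (-2)p + (-6)(1−p) = 4p − 6.
Setting these equal: −8p + 1 = 4p − 6 ⇒ −12p = -7 ⇒ p = 7/12, and the value is (-8)·(7/12) + 1 = -11/3.
For the defender: with q = P(B), equating North's and South's payoffs gives −5q − 2 = 7q − 6 ⇒ q = 1/3.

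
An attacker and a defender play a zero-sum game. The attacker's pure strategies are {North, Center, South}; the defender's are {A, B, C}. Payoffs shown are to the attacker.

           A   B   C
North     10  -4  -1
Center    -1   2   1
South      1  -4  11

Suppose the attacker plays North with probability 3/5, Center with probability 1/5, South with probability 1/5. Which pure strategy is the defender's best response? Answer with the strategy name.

B

If the defender plays A, the attacker's expected payoff is (3/5)·10 + (1/5)·(-1) + (1/5)·1 = 6.
If the defender plays B, the attacker's expected payoff is (3/5)·(-4) + (1/5)·2 + (1/5)·(-4) = -14/5.
If the defender plays C, the attacker's expected payoff is (3/5)·(-1) + (1/5)·1 + (1/5)·11 = 9/5.
The defender minimizes the attacker's payoff; the smallest is -14/5, so the best response is B.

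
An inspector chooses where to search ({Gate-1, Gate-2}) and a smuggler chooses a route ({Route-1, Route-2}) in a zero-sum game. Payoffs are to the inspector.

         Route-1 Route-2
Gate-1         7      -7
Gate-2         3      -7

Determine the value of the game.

-7

Row minima: Gate-1 → -7, Gate-2 → -7; maximin = -7.
Column maxima: Route-1 → 7, Route-2 → -7; minimax = -7.
Since maximin = minimax = -7, there is a saddle point and the value is -7.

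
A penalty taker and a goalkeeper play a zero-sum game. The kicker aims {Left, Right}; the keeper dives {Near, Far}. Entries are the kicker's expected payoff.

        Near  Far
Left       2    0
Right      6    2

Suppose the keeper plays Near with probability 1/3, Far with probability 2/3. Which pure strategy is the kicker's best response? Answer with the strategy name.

Expected payoff of Left: (1/3)·2 + (2/3)·0 = 2/3.
Expected payoff of Right: (1/3)·6 + (2/3)·2 = 10/3.
The largest is 10/3, so the kicker's best response is Right.

Right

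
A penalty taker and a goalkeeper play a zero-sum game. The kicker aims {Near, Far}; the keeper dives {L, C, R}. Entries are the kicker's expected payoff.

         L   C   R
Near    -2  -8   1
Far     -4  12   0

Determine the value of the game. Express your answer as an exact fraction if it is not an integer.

-28/11

Row minima: Near → -8, Far → -4; maximin = -4.
Column maxima: L → -2, C → 12, R → 1; minimax = -2.
-4 ≠ -2, so there is no saddle point; optimal play is mixed.
R is strictly dominated by L (it gives the kicker strictly more in every row), so the keeper never plays it.
On the remaining 2×2 (Near, Far vs L, C):
Let the kicker play Near with probability p. Expected payoff against L: (-2)p + (-4)(1−p) = 2p − 4; against C: (-8)p + 12(1−p) = −20p + 12.
Setting these equal: 2p − 4 = −20p + 12 ⇒ 22p = 16 ⇒ p = 8/11, and the value is (2)·(8/11) − 4 = -28/11.
For the keeper: with q = P(L), equating Near's and Far's payoffs gives 6q − 8 = −16q + 12 ⇒ q = 10/11.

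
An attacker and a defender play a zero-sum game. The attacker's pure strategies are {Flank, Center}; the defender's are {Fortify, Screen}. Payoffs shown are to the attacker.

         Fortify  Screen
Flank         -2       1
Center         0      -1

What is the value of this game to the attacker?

-1/2

Row minima: Flank → -2, Center → -1; maximin = -1.
Column maxima: Fortify → 0, Screen → 1; minimax = 0.
-1 ≠ 0, so there is no saddle point; optimal play is mixed.
Let the attacker play Flank with probability p. Expected payoff against Fortify: (-2)p + 0(1−p) = −2p; against Screen: 1p + (-1)(1−p) = 2p − 1.
Setting these equal: −2p = 2p − 1 ⇒ −4p = -1 ⇒ p = 1/4, and the value is (-2)·(1/4) = -1/2.
For the defender: with q = P(Fortify), equating Flank's and Center's payoffs gives −3q + 1 = q − 1 ⇒ q = 1/2.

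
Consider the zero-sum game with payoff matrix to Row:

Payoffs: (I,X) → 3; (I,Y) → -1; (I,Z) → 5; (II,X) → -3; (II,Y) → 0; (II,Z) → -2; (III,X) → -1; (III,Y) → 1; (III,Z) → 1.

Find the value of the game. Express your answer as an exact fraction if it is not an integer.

Row minima: I → -1, II → -3, III → -1; maximin = -1.
Column maxima: X → 3, Y → 1, Z → 5; minimax = 1.
-1 ≠ 1, so there is no saddle point; optimal play is mixed.
II is strictly dominated by III, so Row never plays it.
Z is strictly dominated by X (it gives Row strictly more in every row), so Column never plays it.
On the remaining 2×2 (I, III vs X, Y):
Let Row play I with probability p. Expected payoff against X: 3p + (-1)(1−p) = 4p − 1; against Y: (-1)p + 1(1−p) = −2p + 1.
Setting these equal: 4p − 1 = −2p + 1 ⇒ 6p = 2 ⇒ p = 1/3, and the value is (4)·(1/3) − 1 = 1/3.
For Column: with q = P(X), equating I's and III's payoffs gives 4q − 1 = −2q + 1 ⇒ q = 1/3.

1/3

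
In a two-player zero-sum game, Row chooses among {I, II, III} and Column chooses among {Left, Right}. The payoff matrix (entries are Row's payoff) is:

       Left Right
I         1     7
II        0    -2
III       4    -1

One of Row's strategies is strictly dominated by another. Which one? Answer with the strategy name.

I gives a strictly higher payoff than II against every column: 1 > 0, 7 > -2.
So II is strictly dominated and Row never plays it.

II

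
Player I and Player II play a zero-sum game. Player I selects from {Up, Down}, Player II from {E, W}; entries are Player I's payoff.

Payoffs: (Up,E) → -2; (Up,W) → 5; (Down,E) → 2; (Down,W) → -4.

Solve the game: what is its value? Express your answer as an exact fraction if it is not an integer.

2/13

Row minima: Up → -2, Down → -4; maximin = -2.
Column maxima: E → 2, W → 5; minimax = 2.
-2 ≠ 2, so there is no saddle point; optimal play is mixed.
Let Player I play Up with probability p. Expected payoff against E: (-2)p + 2(1−p) = −4p + 2; against W: 5p + (-4)(1−p) = 9p − 4.
Setting these equal: −4p + 2 = 9p − 4 ⇒ −13p = -6 ⇒ p = 6/13, and the value is (-4)·(6/13) + 2 = 2/13.
For Player II: with q = P(E), equating Up's and Down's payoffs gives −7q + 5 = 6q − 4 ⇒ q = 9/13.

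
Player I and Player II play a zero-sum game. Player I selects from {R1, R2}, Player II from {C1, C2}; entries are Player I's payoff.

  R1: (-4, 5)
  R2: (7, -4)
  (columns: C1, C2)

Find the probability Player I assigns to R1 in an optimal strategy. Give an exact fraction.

Row minima: R1 → -4, R2 → -4; maximin = -4.
Column maxima: C1 → 7, C2 → 5; minimax = 5.
-4 ≠ 5, so there is no saddle point; optimal play is mixed.
Let Player I play R1 with probability p. Expected payoff against C1: (-4)p + 7(1−p) = −11p + 7; against C2: 5p + (-4)(1−p) = 9p − 4.
Setting these equal: −11p + 7 = 9p − 4 ⇒ −20p = -11 ⇒ p = 11/20, and the value is (-11)·(11/20) + 7 = 19/20.
For Player II: with q = P(C1), equating R1's and R2's payoffs gives −9q + 5 = 11q − 4 ⇒ q = 9/20.

11/20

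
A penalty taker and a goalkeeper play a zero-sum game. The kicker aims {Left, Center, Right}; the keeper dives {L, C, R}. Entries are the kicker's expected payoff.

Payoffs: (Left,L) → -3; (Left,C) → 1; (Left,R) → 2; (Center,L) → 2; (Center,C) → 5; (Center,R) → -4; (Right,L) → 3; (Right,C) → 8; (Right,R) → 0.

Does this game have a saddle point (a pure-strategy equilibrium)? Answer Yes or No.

No

Row minima: Left → -3, Center → -4, Right → 0; maximin = 0.
Column maxima: L → 3, C → 8, R → 2; minimax = 2.
0 ≠ 2, so no pure-strategy equilibrium exists.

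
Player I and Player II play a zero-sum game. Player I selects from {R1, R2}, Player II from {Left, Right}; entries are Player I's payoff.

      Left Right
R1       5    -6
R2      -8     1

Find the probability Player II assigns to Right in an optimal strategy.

Row minima: R1 → -6, R2 → -8; maximin = -6.
Column maxima: Left → 5, Right → 1; minimax = 1.
-6 ≠ 1, so there is no saddle point; optimal play is mixed.
Let Player I play R1 with probability p. Expected payoff against Left: 5p + (-8)(1−p) = 13p − 8; against Right: (-6)p + 1(1−p) = −7p + 1.
Setting these equal: 13p − 8 = −7p + 1 ⇒ 20p = 9 ⇒ p = 9/20, and the value is (13)·(9/20) − 8 = -43/20.
For Player II: with q = P(Left), equating R1's and R2's payoffs gives 11q − 6 = −9q + 1 ⇒ q = 7/20.

13/20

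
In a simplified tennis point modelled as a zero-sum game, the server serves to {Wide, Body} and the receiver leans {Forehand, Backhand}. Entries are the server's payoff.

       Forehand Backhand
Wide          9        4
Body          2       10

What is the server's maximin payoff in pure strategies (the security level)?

4

Row minima: Wide → 4, Body → 2.
The best of these is 4.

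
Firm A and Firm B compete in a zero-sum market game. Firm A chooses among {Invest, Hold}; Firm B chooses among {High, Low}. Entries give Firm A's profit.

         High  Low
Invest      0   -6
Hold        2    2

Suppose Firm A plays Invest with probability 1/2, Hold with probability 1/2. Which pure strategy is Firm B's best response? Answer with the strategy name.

Low

If Firm B plays High, Firm A's expected payoff is (1/2)·0 + (1/2)·2 = 1.
If Firm B plays Low, Firm A's expected payoff is (1/2)·(-6) + (1/2)·2 = -2.
Firm B minimizes Firm A's payoff; the smallest is -2, so the best response is Low.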